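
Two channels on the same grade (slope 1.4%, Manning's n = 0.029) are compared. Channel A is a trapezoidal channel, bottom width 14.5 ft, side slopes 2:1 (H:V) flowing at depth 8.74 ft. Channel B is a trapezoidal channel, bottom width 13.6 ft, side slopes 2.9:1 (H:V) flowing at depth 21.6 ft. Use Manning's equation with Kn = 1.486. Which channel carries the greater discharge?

Channel A: With bottom width b = 14.5 ft and side slope z = 2: A = (b + zy)y = (14.5 + 2×8.74)×8.74 = 279.5 ft²; P = b + 2y√(1+z²) = 14.5 + 2×8.74×2.236 = 53.59 ft. Hydraulic radius R = A/P = 279.5/53.59 = 5.216 ft. Q_A = (1.486/0.029)·279.5·5.216^(2/3)·√0.014 = 5097 ft³/s.
Channel B: With bottom width b = 13.6 ft and side slope z = 2.9: A = (b + zy)y = (13.6 + 2.9×21.6)×21.6 = 1647 ft²; P = b + 2y√(1+z²) = 13.6 + 2×21.6×3.068 = 146.1 ft. Hydraulic radius R = A/P = 1647/146.1 = 11.27 ft. Q_B = (1.486/0.029)·1647·11.27^(2/3)·√0.014 = 50190 ft³/s.
Q_A = 5097 ft³/s vs Q_B = 50190 ft³/s, so channel B carries more.

channel B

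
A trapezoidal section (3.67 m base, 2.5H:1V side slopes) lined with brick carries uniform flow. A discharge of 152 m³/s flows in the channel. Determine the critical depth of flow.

y_c = 3.11 m

At critical depth, Q² T / (g A³) = 1, i.e. A³/T = Q²/g = 152²/9.81 = 2355.
Trying y = 2.36 m: A³/T = 744.7 — too small.
Trying y = 3.4 m: A³/T = 3427 — too large.
Trying y = 3.11 m: A³/T = 2346 — ≈ 2355.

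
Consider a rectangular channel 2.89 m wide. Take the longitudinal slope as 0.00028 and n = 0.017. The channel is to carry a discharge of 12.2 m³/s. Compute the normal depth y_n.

y_n = 4.1 m

Manning's equation rearranged: A R^(2/3) = nQ / (1·√S) = 0.017 × 12.2 / (√0.00028) = 12.39.
Trying y = 3.49 m: A R^(2/3) = 10.23 — low.
Trying y = 4.94 m: A R^(2/3) = 15.38 — high.
Trying y = 4.1 m: A R^(2/3) = 12.38 — matches.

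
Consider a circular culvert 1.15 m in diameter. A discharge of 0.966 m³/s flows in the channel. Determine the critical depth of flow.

y_c = 0.539 m

At critical depth, Q² T / (g A³) = 1, i.e. A³/T = Q²/g = 0.966²/9.81 = 0.09512.
Try y = 0.597 m: A³/T = 0.1406 — over.
Try y = 0.399 m: A³/T = 0.02997 — short.
Try y = 0.539 m: A³/T = 0.09514 — ≈ 0.09512.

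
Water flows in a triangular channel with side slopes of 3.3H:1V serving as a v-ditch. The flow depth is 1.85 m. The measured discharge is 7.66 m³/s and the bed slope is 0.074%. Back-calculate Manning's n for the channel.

n = 0.037

For a triangular section with side slope z = 3.3: A = zy² = 3.3×1.85² = 11.29 m²; P = 2y√(1+z²) = 2×1.85×3.448 = 12.76 m.
Hydraulic radius R = A/P = 11.29/12.76 = 0.8852 m.
Rearranging Manning's equation: n = (1/Q) A R^(2/3) S^(1/2) = (1/7.66) × 11.29 × 0.8852^(2/3) × √0.00074 = 0.037.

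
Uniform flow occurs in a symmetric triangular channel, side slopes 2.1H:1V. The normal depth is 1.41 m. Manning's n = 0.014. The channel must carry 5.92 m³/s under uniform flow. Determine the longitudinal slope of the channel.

For a triangular section with side slope z = 2.1: A = zy² = 2.1×1.41² = 4.175 m²; P = 2y√(1+z²) = 2×1.41×2.326 = 6.559 m.
Hydraulic radius R = A/P = 4.175/6.559 = 0.6365 m.
From Manning's equation, S = [nQ / (1 A R^(2/3))]² = [0.014 × 5.92 / (1 × 4.175 × 0.6365^(2/3))]² = 0.00072.

S = 0.00072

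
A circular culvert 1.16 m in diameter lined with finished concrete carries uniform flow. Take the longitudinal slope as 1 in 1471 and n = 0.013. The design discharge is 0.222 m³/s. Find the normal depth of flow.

Manning's equation rearranged: A R^(2/3) = nQ / (1·√S) = 0.013 × 0.222 / (√0.0006798) = 0.1107.
At y = 0.448 m: A R^(2/3) = 0.1463 — too large.
At y = 0.299 m: A R^(2/3) = 0.06738 — too small.
At y = 0.386 m: A R^(2/3) = 0.1106 — close enough.

y_n = 0.386 m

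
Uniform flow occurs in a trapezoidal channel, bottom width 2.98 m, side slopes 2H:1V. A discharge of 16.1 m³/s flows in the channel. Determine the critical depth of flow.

y_c = 1.12 m

At critical depth, Q² T / (g A³) = 1, i.e. A³/T = Q²/g = 16.1²/9.81 = 26.42.
Try y = 0.915 m: A³/T = 12.84 — too small.
Try y = 1.12 m: A³/T = 26.79 — close enough.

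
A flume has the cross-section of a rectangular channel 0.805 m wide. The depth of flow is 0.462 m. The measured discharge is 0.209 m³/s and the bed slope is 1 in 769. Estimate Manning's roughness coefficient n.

Flow area A = b·y = 0.805 × 0.462 = 0.3719 m². Wetted perimeter P = b + 2y = 0.805 + 2×0.462 = 1.729 m.
Hydraulic radius R = A/P = 0.3719/1.729 = 0.2151 m.
Rearranging Manning's equation: n = (1/Q) A R^(2/3) S^(1/2) = (1/0.209) × 0.3719 × 0.2151^(2/3) × √0.0013 = 0.023.

n = 0.023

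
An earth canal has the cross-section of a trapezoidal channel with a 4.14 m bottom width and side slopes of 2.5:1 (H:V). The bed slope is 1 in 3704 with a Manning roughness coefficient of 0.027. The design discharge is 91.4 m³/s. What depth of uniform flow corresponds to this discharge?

y_n = 4.86 m

Manning's equation rearranged: A R^(2/3) = nQ / (1·√S) = 0.027 × 91.4 / (√0.00027) = 150.2.
Try y = 4.01 m: A R^(2/3) = 96.29 — too small.
Try y = 6.17 m: A R^(2/3) = 263.8 — too large.
Try y = 4.86 m: A R^(2/3) = 150.1 — close enough.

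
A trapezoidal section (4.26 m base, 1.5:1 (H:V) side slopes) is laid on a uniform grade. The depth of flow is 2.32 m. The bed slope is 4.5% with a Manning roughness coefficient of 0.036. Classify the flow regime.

supercritical

With bottom width b = 4.26 m and side slope z = 1.5: A = (b + zy)y = (4.26 + 1.5×2.32)×2.32 = 17.96 m²; P = b + 2y√(1+z²) = 4.26 + 2×2.32×1.803 = 12.62 m.
Hydraulic radius R = A/P = 17.96/12.62 = 1.422 m.
V = (1/n) R^(2/3) √S = (1/0.036) × 1.422^(2/3) × √0.045 = 7.453 m/s. Hydraulic depth D_h = A/T = 17.96/11.22 = 1.6 m.
Froude number Fr = V/√(g·D_h) = 7.453/√(9.81×1.6) = 1.88, which is greater than 1, so the flow is supercritical.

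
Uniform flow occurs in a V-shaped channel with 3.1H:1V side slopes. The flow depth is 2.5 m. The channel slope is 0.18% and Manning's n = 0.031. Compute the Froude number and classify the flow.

For a triangular section with side slope z = 3.1: A = zy² = 3.1×2.5² = 19.38 m²; P = 2y√(1+z²) = 2×2.5×3.257 = 16.29 m.
Hydraulic radius R = A/P = 19.38/16.29 = 1.19 m.
V = (1/n) R^(2/3) √S = (1/0.031) × 1.19^(2/3) × √0.0018 = 1.537 m/s. Hydraulic depth D_h = A/T = 19.38/15.5 = 1.25 m.
Froude number Fr = V/√(g·D_h) = 1.537/√(9.81×1.25) = 0.439, which is less than 1, so the flow is subcritical.

subcritical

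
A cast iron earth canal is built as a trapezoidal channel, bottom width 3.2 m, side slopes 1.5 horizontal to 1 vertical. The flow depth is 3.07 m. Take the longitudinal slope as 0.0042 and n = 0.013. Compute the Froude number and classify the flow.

supercritical

With bottom width b = 3.2 m and side slope z = 1.5: A = (b + zy)y = (3.2 + 1.5×3.07)×3.07 = 23.96 m²; P = b + 2y√(1+z²) = 3.2 + 2×3.07×1.803 = 14.27 m.
Hydraulic radius R = A/P = 23.96/14.27 = 1.679 m.
V = (1/n) R^(2/3) √S = (1/0.013) × 1.679^(2/3) × √0.0042 = 7.043 m/s. Hydraulic depth D_h = A/T = 23.96/12.41 = 1.931 m.
Froude number Fr = V/√(g·D_h) = 7.043/√(9.81×1.931) = 1.62, which is greater than 1, so the flow is supercritical.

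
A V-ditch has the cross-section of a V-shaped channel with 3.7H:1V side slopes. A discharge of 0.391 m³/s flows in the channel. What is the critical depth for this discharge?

y_c = 0.296 m

At critical depth, Q² T / (g A³) = 1, i.e. A³/T = Q²/g = 0.391²/9.81 = 0.01558.
Try y = 0.342 m: A³/T = 0.03203 — over.
Try y = 0.266 m: A³/T = 0.009116 — short.
Try y = 0.296 m: A³/T = 0.01555 — matches.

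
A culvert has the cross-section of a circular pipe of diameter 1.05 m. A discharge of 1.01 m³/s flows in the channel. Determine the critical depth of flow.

y_c = 0.567 m

At critical depth, Q² T / (g A³) = 1, i.e. A³/T = Q²/g = 1.01²/9.81 = 0.104.
Try y = 0.484 m: A³/T = 0.05664 — too small.
Try y = 0.726 m: A³/T = 0.2686 — too large.
Try y = 0.567 m: A³/T = 0.1037 — ≈ 0.104.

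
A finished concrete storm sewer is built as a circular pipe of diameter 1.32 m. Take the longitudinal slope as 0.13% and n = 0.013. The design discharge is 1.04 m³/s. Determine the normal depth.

y_n = 0.717 m

Manning's equation rearranged: A R^(2/3) = nQ / (1·√S) = 0.013 × 1.04 / (√0.0013) = 0.375.
Trying y = 0.89 m: A R^(2/3) = 0.5203 — too large.
Trying y = 0.541 m: A R^(2/3) = 0.2302 — too small.
Trying y = 0.717 m: A R^(2/3) = 0.3751 — ≈ 0.375.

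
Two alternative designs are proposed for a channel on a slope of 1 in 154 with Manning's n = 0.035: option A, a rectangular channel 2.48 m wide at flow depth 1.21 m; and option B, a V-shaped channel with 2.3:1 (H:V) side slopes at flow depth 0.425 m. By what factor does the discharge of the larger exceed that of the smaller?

Channel A: Flow area A = b·y = 2.48 × 1.21 = 3.001 m². Wetted perimeter P = b + 2y = 2.48 + 2×1.21 = 4.9 m. Hydraulic radius R = A/P = 3.001/4.9 = 0.6124 m. Q_A = (1/0.035)·3.001·0.6124^(2/3)·√0.006494 = 4.982 m³/s.
Channel B: For a triangular section with side slope z = 2.3: A = zy² = 2.3×0.425² = 0.4154 m²; P = 2y√(1+z²) = 2×0.425×2.508 = 2.132 m. Hydraulic radius R = A/P = 0.4154/2.132 = 0.1949 m. Q_B = (1/0.035)·0.4154·0.1949^(2/3)·√0.006494 = 0.3215 m³/s.
The larger discharge is 4.982 m³/s and the smaller is 0.3215 m³/s; the ratio is 15.5.

15.5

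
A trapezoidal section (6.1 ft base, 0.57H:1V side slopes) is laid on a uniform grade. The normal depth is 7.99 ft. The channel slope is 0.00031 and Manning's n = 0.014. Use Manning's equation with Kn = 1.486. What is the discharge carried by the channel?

With bottom width b = 6.1 ft and side slope z = 0.57: A = (b + zy)y = (6.1 + 0.57×7.99)×7.99 = 85.13 ft²; P = b + 2y√(1+z²) = 6.1 + 2×7.99×1.151 = 24.49 ft.
Hydraulic radius R = A/P = 85.13/24.49 = 3.476 ft.
Manning's equation: Q = (1.486/n) A R^(2/3) S^(1/2) = (1.486/0.014) × 85.13 × 3.476^(2/3) × 0.00031^(1/2) = 365 ft³/s.

Q = 365 ft³/s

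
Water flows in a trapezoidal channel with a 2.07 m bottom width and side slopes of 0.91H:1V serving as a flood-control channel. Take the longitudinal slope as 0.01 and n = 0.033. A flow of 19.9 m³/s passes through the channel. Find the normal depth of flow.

y_n = 1.81 m

Manning's equation rearranged: A R^(2/3) = nQ / (1·√S) = 0.033 × 19.9 / (√0.01) = 6.567.
At y = 1.28 m: A R^(2/3) = 3.414 — short.
At y = 2.31 m: A R^(2/3) = 10.63 — over.
At y = 1.81 m: A R^(2/3) = 6.575 — matches.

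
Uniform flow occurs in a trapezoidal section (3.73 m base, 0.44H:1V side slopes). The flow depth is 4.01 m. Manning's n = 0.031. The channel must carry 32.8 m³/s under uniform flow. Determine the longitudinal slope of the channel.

With bottom width b = 3.73 m and side slope z = 0.44: A = (b + zy)y = (3.73 + 0.44×4.01)×4.01 = 22.03 m²; P = b + 2y√(1+z²) = 3.73 + 2×4.01×1.093 = 12.49 m.
Hydraulic radius R = A/P = 22.03/12.49 = 1.764 m.
From Manning's equation, S = [nQ / (1 A R^(2/3))]² = [0.031 × 32.8 / (1 × 22.03 × 1.764^(2/3))]² = 0.000999.

S = 0.000999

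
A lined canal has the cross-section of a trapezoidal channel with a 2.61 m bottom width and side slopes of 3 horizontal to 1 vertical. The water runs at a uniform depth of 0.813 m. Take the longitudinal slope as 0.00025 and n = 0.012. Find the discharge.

With bottom width b = 2.61 m and side slope z = 3: A = (b + zy)y = (2.61 + 3×0.813)×0.813 = 4.105 m²; P = b + 2y√(1+z²) = 2.61 + 2×0.813×3.162 = 7.752 m.
Hydraulic radius R = A/P = 4.105/7.752 = 0.5295 m.
Manning's equation: Q = (1/n) A R^(2/3) S^(1/2) = (1/0.012) × 4.105 × 0.5295^(2/3) × 0.00025^(1/2) = 3.54 m³/s.

Q = 3.54 m³/s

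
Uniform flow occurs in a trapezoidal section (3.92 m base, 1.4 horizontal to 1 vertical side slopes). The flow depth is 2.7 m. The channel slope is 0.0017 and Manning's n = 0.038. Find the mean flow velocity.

V = 1.47 m/s

With bottom width b = 3.92 m and side slope z = 1.4: A = (b + zy)y = (3.92 + 1.4×2.7)×2.7 = 20.79 m²; P = b + 2y√(1+z²) = 3.92 + 2×2.7×1.72 = 13.21 m.
Hydraulic radius R = A/P = 20.79/13.21 = 1.574 m.
From Manning's equation, V = (1/n) R^(2/3) S^(1/2) = (1/0.038) × 1.574^(2/3) × 0.0017^(1/2) = 1.47 m/s.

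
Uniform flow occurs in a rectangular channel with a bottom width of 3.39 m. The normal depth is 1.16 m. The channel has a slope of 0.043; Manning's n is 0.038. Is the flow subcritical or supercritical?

Flow area A = b·y = 3.39 × 1.16 = 3.932 m². Wetted perimeter P = b + 2y = 3.39 + 2×1.16 = 5.71 m.
Hydraulic radius R = A/P = 3.932/5.71 = 0.6887 m.
V = (1/n) R^(2/3) √S = (1/0.038) × 0.6887^(2/3) × √0.043 = 4.256 m/s. Hydraulic depth D_h = A/T = 3.932/3.39 = 1.16 m.
Froude number Fr = V/√(g·D_h) = 4.256/√(9.81×1.16) = 1.26, which is greater than 1, so the flow is supercritical.

supercritical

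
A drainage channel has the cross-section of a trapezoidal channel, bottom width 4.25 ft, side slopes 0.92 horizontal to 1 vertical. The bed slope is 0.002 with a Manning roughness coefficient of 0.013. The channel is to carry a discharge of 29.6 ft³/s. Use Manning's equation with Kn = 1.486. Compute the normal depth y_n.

Manning's equation rearranged: A R^(2/3) = nQ / (1.486·√S) = 0.013 × 29.6 / (1.486 × √0.002) = 5.79.
Try y = 1.08 ft: A R^(2/3) = 4.832 — too small.
Try y = 1.48 ft: A R^(2/3) = 8.327 — too large.
Try y = 1.2 ft: A R^(2/3) = 5.789 — matches.

y_n = 1.2 ft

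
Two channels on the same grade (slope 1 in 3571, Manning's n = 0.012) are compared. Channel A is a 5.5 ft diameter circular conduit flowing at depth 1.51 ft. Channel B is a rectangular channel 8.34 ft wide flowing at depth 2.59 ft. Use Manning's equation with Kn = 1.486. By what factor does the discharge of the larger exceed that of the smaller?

Channel A: For a circular section of diameter D = 5.5 ft at depth y = 1.51 ft, the central angle is θ = 2 arccos(1 − 2y/D) = 2.206 rad. Then A = (D²/8)(θ − sin θ) = 5.298 ft² and P = Dθ/2 = 6.067 ft. Hydraulic radius R = A/P = 5.298/6.067 = 0.8733 ft. Q_A = (1.486/0.012)·5.298·0.8733^(2/3)·√0.00028 = 10.03 ft³/s.
Channel B: Flow area A = b·y = 8.34 × 2.59 = 21.6 ft². Wetted perimeter P = b + 2y = 8.34 + 2×2.59 = 13.52 ft. Hydraulic radius R = A/P = 21.6/13.52 = 1.598 ft. Q_B = (1.486/0.012)·21.6·1.598^(2/3)·√0.00028 = 61.17 ft³/s.
The larger discharge is 61.17 ft³/s and the smaller is 10.03 ft³/s; the ratio is 6.1.

6.1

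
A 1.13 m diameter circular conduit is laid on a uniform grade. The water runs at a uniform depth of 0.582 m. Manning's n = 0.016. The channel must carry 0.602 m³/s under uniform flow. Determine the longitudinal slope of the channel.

For a circular section of diameter D = 1.13 m at depth y = 0.582 m, the central angle is θ = 2 arccos(1 − 2y/D) = 3.202 rad. Then A = (D²/8)(θ − sin θ) = 0.5206 m² and P = Dθ/2 = 1.809 m.
Hydraulic radius R = A/P = 0.5206/1.809 = 0.2878 m.
From Manning's equation, S = [nQ / (1 A R^(2/3))]² = [0.016 × 0.602 / (1 × 0.5206 × 0.2878^(2/3))]² = 0.0018.

S = 0.0018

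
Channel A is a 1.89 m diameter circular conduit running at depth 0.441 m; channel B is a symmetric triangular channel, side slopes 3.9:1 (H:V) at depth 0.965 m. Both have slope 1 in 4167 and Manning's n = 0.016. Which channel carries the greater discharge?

Channel A: For a circular section of diameter D = 1.89 m at depth y = 0.441 m, the central angle is θ = 2 arccos(1 − 2y/D) = 2.017 rad. Then A = (D²/8)(θ − sin θ) = 0.4975 m² and P = Dθ/2 = 1.906 m. Hydraulic radius R = A/P = 0.4975/1.906 = 0.2611 m. Q_A = (1/0.016)·0.4975·0.2611^(2/3)·√0.00024 = 0.1968 m³/s.
Channel B: For a triangular section with side slope z = 3.9: A = zy² = 3.9×0.965² = 3.632 m²; P = 2y√(1+z²) = 2×0.965×4.026 = 7.77 m. Hydraulic radius R = A/P = 3.632/7.77 = 0.4674 m. Q_B = (1/0.016)·3.632·0.4674^(2/3)·√0.00024 = 2.118 m³/s.
Q_A = 0.1968 m³/s vs Q_B = 2.118 m³/s, so channel B carries more.

channel B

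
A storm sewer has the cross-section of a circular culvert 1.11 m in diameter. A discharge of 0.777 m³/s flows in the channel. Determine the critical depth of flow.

y_c = 0.486 m

At critical depth, Q² T / (g A³) = 1, i.e. A³/T = Q²/g = 0.777²/9.81 = 0.06154.
Trying y = 0.344 m: A³/T = 0.01623 — low.
Trying y = 0.573 m: A³/T = 0.1153 — high.
Trying y = 0.486 m: A³/T = 0.06142 — matches.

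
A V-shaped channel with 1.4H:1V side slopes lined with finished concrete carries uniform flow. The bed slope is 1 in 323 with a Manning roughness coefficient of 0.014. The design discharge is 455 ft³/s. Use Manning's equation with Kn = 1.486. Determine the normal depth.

Manning's equation rearranged: A R^(2/3) = nQ / (1.486·√S) = 0.014 × 455 / (1.486 × √0.003096) = 77.04.
Try y = 4.32 ft: A R^(2/3) = 38.05 — too small.
Try y = 6.25 ft: A R^(2/3) = 101.9 — too large.
Try y = 5.63 ft: A R^(2/3) = 77.11 — close enough.

y_n = 5.63 ft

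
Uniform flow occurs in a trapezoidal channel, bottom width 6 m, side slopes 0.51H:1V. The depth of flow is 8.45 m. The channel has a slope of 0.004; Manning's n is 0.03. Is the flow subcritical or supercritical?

With bottom width b = 6 m and side slope z = 0.51: A = (b + zy)y = (6 + 0.51×8.45)×8.45 = 87.12 m²; P = b + 2y√(1+z²) = 6 + 2×8.45×1.123 = 24.97 m.
Hydraulic radius R = A/P = 87.12/24.97 = 3.489 m.
V = (1/n) R^(2/3) √S = (1/0.03) × 3.489^(2/3) × √0.004 = 4.849 m/s. Hydraulic depth D_h = A/T = 87.12/14.62 = 5.959 m.
Froude number Fr = V/√(g·D_h) = 4.849/√(9.81×5.959) = 0.634, which is less than 1, so the flow is subcritical.

subcritical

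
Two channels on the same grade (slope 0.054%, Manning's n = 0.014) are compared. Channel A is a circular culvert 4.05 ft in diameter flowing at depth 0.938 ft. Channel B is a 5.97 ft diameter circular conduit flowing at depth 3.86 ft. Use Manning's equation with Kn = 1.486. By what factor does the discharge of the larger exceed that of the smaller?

18

Channel A: For a circular section of diameter D = 4.05 ft at depth y = 0.938 ft, the central angle is θ = 2 arccos(1 − 2y/D) = 2.008 rad. Then A = (D²/8)(θ − sin θ) = 2.261 ft² and P = Dθ/2 = 4.067 ft. Hydraulic radius R = A/P = 2.261/4.067 = 0.5558 ft. Q_A = (1.486/0.014)·2.261·0.5558^(2/3)·√0.00054 = 3.769 ft³/s.
Channel B: For a circular section of diameter D = 5.97 ft at depth y = 3.86 ft, the central angle is θ = 2 arccos(1 − 2y/D) = 3.737 rad. Then A = (D²/8)(θ − sin θ) = 19.14 ft² and P = Dθ/2 = 11.15 ft. Hydraulic radius R = A/P = 19.14/11.15 = 1.716 ft. Q_B = (1.486/0.014)·19.14·1.716^(2/3)·√0.00054 = 67.69 ft³/s.
The larger discharge is 67.69 ft³/s and the smaller is 3.769 ft³/s; the ratio is 18.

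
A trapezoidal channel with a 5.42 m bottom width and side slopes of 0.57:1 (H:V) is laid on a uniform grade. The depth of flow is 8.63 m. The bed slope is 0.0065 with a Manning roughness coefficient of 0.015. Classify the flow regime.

supercritical

With bottom width b = 5.42 m and side slope z = 0.57: A = (b + zy)y = (5.42 + 0.57×8.63)×8.63 = 89.23 m²; P = b + 2y√(1+z²) = 5.42 + 2×8.63×1.151 = 25.29 m.
Hydraulic radius R = A/P = 89.23/25.29 = 3.529 m.
V = (1/n) R^(2/3) √S = (1/0.015) × 3.529^(2/3) × √0.0065 = 12.46 m/s. Hydraulic depth D_h = A/T = 89.23/15.26 = 5.848 m.
Froude number Fr = V/√(g·D_h) = 12.46/√(9.81×5.848) = 1.64, which is greater than 1, so the flow is supercritical.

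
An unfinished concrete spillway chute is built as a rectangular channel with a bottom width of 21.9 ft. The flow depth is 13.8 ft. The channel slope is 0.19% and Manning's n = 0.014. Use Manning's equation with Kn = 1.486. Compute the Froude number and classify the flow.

subcritical

Flow area A = b·y = 21.9 × 13.8 = 302.2 ft². Wetted perimeter P = b + 2y = 21.9 + 2×13.8 = 49.5 ft.
Hydraulic radius R = A/P = 302.2/49.5 = 6.105 ft.
V = (1.486/n) R^(2/3) √S = (1.486/0.014) × 6.105^(2/3) × √0.0019 = 15.46 ft/s. Hydraulic depth D_h = A/T = 302.2/21.9 = 13.8 ft.
Froude number Fr = V/√(g·D_h) = 15.46/√(32.2×13.8) = 0.733, which is less than 1, so the flow is subcritical.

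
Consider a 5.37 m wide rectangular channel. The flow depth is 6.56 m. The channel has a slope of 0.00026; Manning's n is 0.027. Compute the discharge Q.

Q = 32.3 m³/s

Flow area A = b·y = 5.37 × 6.56 = 35.23 m². Wetted perimeter P = b + 2y = 5.37 + 2×6.56 = 18.49 m.
Hydraulic radius R = A/P = 35.23/18.49 = 1.905 m.
Manning's equation: Q = (1/n) A R^(2/3) S^(1/2) = (1/0.027) × 35.23 × 1.905^(2/3) × 0.00026^(1/2) = 32.3 m³/s.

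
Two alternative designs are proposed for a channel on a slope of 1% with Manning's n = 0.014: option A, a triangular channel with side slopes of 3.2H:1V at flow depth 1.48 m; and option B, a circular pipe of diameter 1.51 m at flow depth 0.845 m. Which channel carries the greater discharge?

Channel A: For a triangular section with side slope z = 3.2: A = zy² = 3.2×1.48² = 7.009 m²; P = 2y√(1+z²) = 2×1.48×3.353 = 9.924 m. Hydraulic radius R = A/P = 7.009/9.924 = 0.7063 m. Q_A = (1/0.014)·7.009·0.7063^(2/3)·√0.01 = 39.71 m³/s.
Channel B: For a circular section of diameter D = 1.51 m at depth y = 0.845 m, the central angle is θ = 2 arccos(1 − 2y/D) = 3.381 rad. Then A = (D²/8)(θ − sin θ) = 1.031 m² and P = Dθ/2 = 2.552 m. Hydraulic radius R = A/P = 1.031/2.552 = 0.4039 m. Q_B = (1/0.014)·1.031·0.4039^(2/3)·√0.01 = 4.024 m³/s.
Q_A = 39.71 m³/s vs Q_B = 4.024 m³/s, so channel A carries more.

channel A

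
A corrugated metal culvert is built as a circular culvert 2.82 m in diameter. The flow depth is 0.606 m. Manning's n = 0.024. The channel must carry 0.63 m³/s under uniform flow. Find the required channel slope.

For a circular section of diameter D = 2.82 m at depth y = 0.606 m, the central angle is θ = 2 arccos(1 − 2y/D) = 1.928 rad. Then A = (D²/8)(θ − sin θ) = 0.9853 m² and P = Dθ/2 = 2.719 m.
Hydraulic radius R = A/P = 0.9853/2.719 = 0.3624 m.
From Manning's equation, S = [nQ / (1 A R^(2/3))]² = [0.024 × 0.63 / (1 × 0.9853 × 0.3624^(2/3))]² = 0.000911.

S = 0.000911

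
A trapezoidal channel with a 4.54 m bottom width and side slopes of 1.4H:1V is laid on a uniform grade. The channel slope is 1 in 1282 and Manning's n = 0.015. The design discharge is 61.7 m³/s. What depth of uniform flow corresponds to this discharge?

y_n = 2.79 m

Manning's equation rearranged: A R^(2/3) = nQ / (1·√S) = 0.015 × 61.7 / (√0.00078) = 33.14.
Try y = 2.2 m: A R^(2/3) = 20.82 — short.
Try y = 3.52 m: A R^(2/3) = 52.93 — over.
Try y = 2.79 m: A R^(2/3) = 33.12 — matches.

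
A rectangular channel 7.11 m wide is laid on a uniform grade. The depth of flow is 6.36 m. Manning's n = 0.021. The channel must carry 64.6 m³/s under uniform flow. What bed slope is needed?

Flow area A = b·y = 7.11 × 6.36 = 45.22 m². Wetted perimeter P = b + 2y = 7.11 + 2×6.36 = 19.83 m.
Hydraulic radius R = A/P = 45.22/19.83 = 2.28 m.
From Manning's equation, S = [nQ / (1 A R^(2/3))]² = [0.021 × 64.6 / (1 × 45.22 × 2.28^(2/3))]² = 0.0003.

S = 0.0003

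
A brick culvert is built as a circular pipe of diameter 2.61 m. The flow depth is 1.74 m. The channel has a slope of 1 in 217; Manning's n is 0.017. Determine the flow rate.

For a circular section of diameter D = 2.61 m at depth y = 1.74 m, the central angle is θ = 2 arccos(1 − 2y/D) = 3.821 rad. Then A = (D²/8)(θ − sin θ) = 3.789 m² and P = Dθ/2 = 4.987 m.
Hydraulic radius R = A/P = 3.789/4.987 = 0.7598 m.
Manning's equation: Q = (1/n) A R^(2/3) S^(1/2) = (1/0.017) × 3.789 × 0.7598^(2/3) × 0.004608^(1/2) = 12.6 m³/s.

Q = 12.6 m³/s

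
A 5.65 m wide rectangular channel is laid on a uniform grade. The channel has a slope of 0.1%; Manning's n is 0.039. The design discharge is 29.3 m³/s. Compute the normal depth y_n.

Manning's equation rearranged: A R^(2/3) = nQ / (1·√S) = 0.039 × 29.3 / (√0.001) = 36.14.
Try y = 3.09 m: A R^(2/3) = 22.63 — short.
Try y = 5.58 m: A R^(2/3) = 47.95 — over.
Try y = 4.44 m: A R^(2/3) = 36.1 — ≈ 36.14.

y_n = 4.44 m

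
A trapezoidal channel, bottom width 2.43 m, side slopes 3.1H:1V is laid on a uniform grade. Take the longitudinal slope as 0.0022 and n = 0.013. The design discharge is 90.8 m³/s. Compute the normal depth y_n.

Manning's equation rearranged: A R^(2/3) = nQ / (1·√S) = 0.013 × 90.8 / (√0.0022) = 25.17.
Trying y = 1.77 m: A R^(2/3) = 14.05 — short.
Trying y = 2.77 m: A R^(2/3) = 39.82 — over.
Trying y = 2.28 m: A R^(2/3) = 25.17 — close enough.

y_n = 2.28 m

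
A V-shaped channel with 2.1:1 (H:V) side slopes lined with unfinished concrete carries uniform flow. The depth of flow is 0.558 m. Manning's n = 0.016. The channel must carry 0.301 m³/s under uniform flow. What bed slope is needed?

For a triangular section with side slope z = 2.1: A = zy² = 2.1×0.558² = 0.6539 m²; P = 2y√(1+z²) = 2×0.558×2.326 = 2.596 m.
Hydraulic radius R = A/P = 0.6539/2.596 = 0.2519 m.
From Manning's equation, S = [nQ / (1 A R^(2/3))]² = [0.016 × 0.301 / (1 × 0.6539 × 0.2519^(2/3))]² = 0.000341.

S = 0.000341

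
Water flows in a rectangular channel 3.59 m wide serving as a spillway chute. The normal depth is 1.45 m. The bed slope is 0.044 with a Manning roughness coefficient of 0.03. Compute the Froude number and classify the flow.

Flow area A = b·y = 3.59 × 1.45 = 5.205 m². Wetted perimeter P = b + 2y = 3.59 + 2×1.45 = 6.49 m.
Hydraulic radius R = A/P = 5.205/6.49 = 0.8021 m.
V = (1/n) R^(2/3) √S = (1/0.03) × 0.8021^(2/3) × √0.044 = 6.036 m/s. Hydraulic depth D_h = A/T = 5.205/3.59 = 1.45 m.
Froude number Fr = V/√(g·D_h) = 6.036/√(9.81×1.45) = 1.6, which is greater than 1, so the flow is supercritical.

supercritical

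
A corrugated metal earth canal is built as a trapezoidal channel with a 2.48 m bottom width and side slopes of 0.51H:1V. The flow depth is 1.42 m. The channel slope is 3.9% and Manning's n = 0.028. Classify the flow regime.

supercritical

With bottom width b = 2.48 m and side slope z = 0.51: A = (b + zy)y = (2.48 + 0.51×1.42)×1.42 = 4.55 m²; P = b + 2y√(1+z²) = 2.48 + 2×1.42×1.123 = 5.668 m.
Hydraulic radius R = A/P = 4.55/5.668 = 0.8027 m.
V = (1/n) R^(2/3) √S = (1/0.028) × 0.8027^(2/3) × √0.039 = 6.092 m/s. Hydraulic depth D_h = A/T = 4.55/3.928 = 1.158 m.
Froude number Fr = V/√(g·D_h) = 6.092/√(9.81×1.158) = 1.81, which is greater than 1, so the flow is supercritical.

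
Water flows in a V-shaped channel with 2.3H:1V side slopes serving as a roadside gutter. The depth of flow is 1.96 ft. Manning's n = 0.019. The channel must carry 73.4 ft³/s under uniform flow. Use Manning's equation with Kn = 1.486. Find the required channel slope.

S = 0.013

For a triangular section with side slope z = 2.3: A = zy² = 2.3×1.96² = 8.836 ft²; P = 2y√(1+z²) = 2×1.96×2.508 = 9.831 ft.
Hydraulic radius R = A/P = 8.836/9.831 = 0.8987 ft.
From Manning's equation, S = [nQ / (1.486 A R^(2/3))]² = [0.019 × 73.4 / (1.486 × 8.836 × 0.8987^(2/3))]² = 0.013.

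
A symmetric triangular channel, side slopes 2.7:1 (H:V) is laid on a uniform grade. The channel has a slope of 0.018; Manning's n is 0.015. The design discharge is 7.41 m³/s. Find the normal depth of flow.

y_n = 0.776 m

Manning's equation rearranged: A R^(2/3) = nQ / (1·√S) = 0.015 × 7.41 / (√0.018) = 0.8285.
Trying y = 0.673 m: A R^(2/3) = 0.5668 — too small.
Trying y = 0.862 m: A R^(2/3) = 1.097 — too large.
Trying y = 0.776 m: A R^(2/3) = 0.8286 — ≈ 0.8285.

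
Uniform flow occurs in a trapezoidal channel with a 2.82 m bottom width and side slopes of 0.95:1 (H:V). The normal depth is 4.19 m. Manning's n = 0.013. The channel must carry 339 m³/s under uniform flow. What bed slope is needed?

S = 0.00961

With bottom width b = 2.82 m and side slope z = 0.95: A = (b + zy)y = (2.82 + 0.95×4.19)×4.19 = 28.49 m²; P = b + 2y√(1+z²) = 2.82 + 2×4.19×1.379 = 14.38 m.
Hydraulic radius R = A/P = 28.49/14.38 = 1.982 m.
From Manning's equation, S = [nQ / (1 A R^(2/3))]² = [0.013 × 339 / (1 × 28.49 × 1.982^(2/3))]² = 0.00961.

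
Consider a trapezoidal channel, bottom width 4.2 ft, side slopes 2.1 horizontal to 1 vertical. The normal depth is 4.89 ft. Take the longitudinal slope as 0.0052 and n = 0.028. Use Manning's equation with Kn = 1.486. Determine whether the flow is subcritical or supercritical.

subcritical

With bottom width b = 4.2 ft and side slope z = 2.1: A = (b + zy)y = (4.2 + 2.1×4.89)×4.89 = 70.75 ft²; P = b + 2y√(1+z²) = 4.2 + 2×4.89×2.326 = 26.95 ft.
Hydraulic radius R = A/P = 70.75/26.95 = 2.626 ft.
V = (1.486/n) R^(2/3) √S = (1.486/0.028) × 2.626^(2/3) × √0.0052 = 7.284 ft/s. Hydraulic depth D_h = A/T = 70.75/24.74 = 2.86 ft.
Froude number Fr = V/√(g·D_h) = 7.284/√(32.2×2.86) = 0.759, which is less than 1, so the flow is subcritical.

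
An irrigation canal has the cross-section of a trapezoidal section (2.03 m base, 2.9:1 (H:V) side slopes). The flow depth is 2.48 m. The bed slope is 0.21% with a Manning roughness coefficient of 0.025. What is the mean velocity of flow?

V = 2.21 m/s

With bottom width b = 2.03 m and side slope z = 2.9: A = (b + zy)y = (2.03 + 2.9×2.48)×2.48 = 22.87 m²; P = b + 2y√(1+z²) = 2.03 + 2×2.48×3.068 = 17.25 m.
Hydraulic radius R = A/P = 22.87/17.25 = 1.326 m.
From Manning's equation, V = (1/n) R^(2/3) S^(1/2) = (1/0.025) × 1.326^(2/3) × 0.0021^(1/2) = 2.21 m/s.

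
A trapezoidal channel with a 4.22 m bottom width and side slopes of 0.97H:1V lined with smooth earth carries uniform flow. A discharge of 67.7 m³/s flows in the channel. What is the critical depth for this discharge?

y_c = 2.45 m

At critical depth, Q² T / (g A³) = 1, i.e. A³/T = Q²/g = 67.7²/9.81 = 467.2.
Try y = 2.01 m: A³/T = 234.9 — too small.
Try y = 2.83 m: A³/T = 788.7 — too large.
Try y = 2.45 m: A³/T = 470.4 — close enough.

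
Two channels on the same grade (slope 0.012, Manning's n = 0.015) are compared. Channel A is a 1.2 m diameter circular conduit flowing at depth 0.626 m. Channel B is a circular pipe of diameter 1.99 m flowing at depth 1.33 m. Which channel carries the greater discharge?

channel B

Channel A: For a circular section of diameter D = 1.2 m at depth y = 0.626 m, the central angle is θ = 2 arccos(1 − 2y/D) = 3.228 rad. Then A = (D²/8)(θ − sin θ) = 0.5967 m² and P = Dθ/2 = 1.937 m. Hydraulic radius R = A/P = 0.5967/1.937 = 0.308 m. Q_A = (1/0.015)·0.5967·0.308^(2/3)·√0.012 = 1.988 m³/s.
Channel B: For a circular section of diameter D = 1.99 m at depth y = 1.33 m, the central angle is θ = 2 arccos(1 − 2y/D) = 3.828 rad. Then A = (D²/8)(θ − sin θ) = 2.209 m² and P = Dθ/2 = 3.809 m. Hydraulic radius R = A/P = 2.209/3.809 = 0.5799 m. Q_B = (1/0.015)·2.209·0.5799^(2/3)·√0.012 = 11.22 m³/s.
Q_A = 1.988 m³/s vs Q_B = 11.22 m³/s, so channel B carries more.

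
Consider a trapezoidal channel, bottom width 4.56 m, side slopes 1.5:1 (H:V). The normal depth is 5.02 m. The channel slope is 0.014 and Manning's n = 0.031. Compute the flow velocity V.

V = 7.36 m/s

With bottom width b = 4.56 m and side slope z = 1.5: A = (b + zy)y = (4.56 + 1.5×5.02)×5.02 = 60.69 m²; P = b + 2y√(1+z²) = 4.56 + 2×5.02×1.803 = 22.66 m.
Hydraulic radius R = A/P = 60.69/22.66 = 2.678 m.
From Manning's equation, V = (1/n) R^(2/3) S^(1/2) = (1/0.031) × 2.678^(2/3) × 0.014^(1/2) = 7.36 m/s.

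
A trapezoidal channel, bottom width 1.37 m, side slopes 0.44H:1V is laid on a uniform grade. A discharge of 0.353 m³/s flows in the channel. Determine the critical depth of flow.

At critical depth, Q² T / (g A³) = 1, i.e. A³/T = Q²/g = 0.353²/9.81 = 0.0127.
At y = 0.155 m: A³/T = 0.007354 — short.
At y = 0.208 m: A³/T = 0.01809 — over.
At y = 0.185 m: A³/T = 0.01263 — matches.

y_c = 0.185 m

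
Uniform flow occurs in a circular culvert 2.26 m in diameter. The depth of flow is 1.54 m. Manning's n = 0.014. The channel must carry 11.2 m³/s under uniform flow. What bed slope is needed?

For a circular section of diameter D = 2.26 m at depth y = 1.54 m, the central angle is θ = 2 arccos(1 − 2y/D) = 3.884 rad. Then A = (D²/8)(θ − sin θ) = 2.912 m² and P = Dθ/2 = 4.389 m.
Hydraulic radius R = A/P = 2.912/4.389 = 0.6634 m.
From Manning's equation, S = [nQ / (1 A R^(2/3))]² = [0.014 × 11.2 / (1 × 2.912 × 0.6634^(2/3))]² = 0.00501.

S = 0.00501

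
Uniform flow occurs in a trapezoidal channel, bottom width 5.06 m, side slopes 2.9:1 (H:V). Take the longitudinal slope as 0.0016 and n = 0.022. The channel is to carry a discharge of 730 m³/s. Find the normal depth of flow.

y_n = 6.84 m

Manning's equation rearranged: A R^(2/3) = nQ / (1·√S) = 0.022 × 730 / (√0.0016) = 401.5.
At y = 8.03 m: A R^(2/3) = 591.6 — over.
At y = 5.53 m: A R^(2/3) = 242.3 — short.
At y = 6.84 m: A R^(2/3) = 401.6 — close enough.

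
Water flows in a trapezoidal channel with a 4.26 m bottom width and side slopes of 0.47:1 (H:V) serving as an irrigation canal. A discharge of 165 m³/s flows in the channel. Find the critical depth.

At critical depth, Q² T / (g A³) = 1, i.e. A³/T = Q²/g = 165²/9.81 = 2775.
At y = 5.06 m: A³/T = 4203 — too large.
At y = 3.38 m: A³/T = 1039 — too small.
At y = 4.5 m: A³/T = 2781 — matches.

y_c = 4.5 m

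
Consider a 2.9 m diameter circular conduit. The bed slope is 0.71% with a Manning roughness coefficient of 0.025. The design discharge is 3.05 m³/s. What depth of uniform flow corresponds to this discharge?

Manning's equation rearranged: A R^(2/3) = nQ / (1·√S) = 0.025 × 3.05 / (√0.0071) = 0.9049.
Trying y = 0.935 m: A R^(2/3) = 1.199 — too large.
Trying y = 0.551 m: A R^(2/3) = 0.4207 — too small.
Trying y = 0.808 m: A R^(2/3) = 0.904 — matches.

y_n = 0.808 m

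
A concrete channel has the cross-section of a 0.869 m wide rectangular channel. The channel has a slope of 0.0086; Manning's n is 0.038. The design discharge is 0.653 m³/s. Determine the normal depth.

Manning's equation rearranged: A R^(2/3) = nQ / (1·√S) = 0.038 × 0.653 / (√0.0086) = 0.2676.
At y = 0.918 m: A R^(2/3) = 0.3534 — too large.
At y = 0.615 m: A R^(2/3) = 0.2147 — too small.
At y = 0.732 m: A R^(2/3) = 0.2675 — ≈ 0.2676.

y_n = 0.732 m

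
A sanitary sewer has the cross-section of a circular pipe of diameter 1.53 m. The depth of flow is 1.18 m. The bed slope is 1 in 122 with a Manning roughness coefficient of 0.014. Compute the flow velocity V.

V = 3.87 m/s

For a circular section of diameter D = 1.53 m at depth y = 1.18 m, the central angle is θ = 2 arccos(1 − 2y/D) = 4.288 rad. Then A = (D²/8)(θ − sin θ) = 1.522 m² and P = Dθ/2 = 3.281 m.
Hydraulic radius R = A/P = 1.522/3.281 = 0.4638 m.
From Manning's equation, V = (1/n) R^(2/3) S^(1/2) = (1/0.014) × 0.4638^(2/3) × 0.008197^(1/2) = 3.87 m/s.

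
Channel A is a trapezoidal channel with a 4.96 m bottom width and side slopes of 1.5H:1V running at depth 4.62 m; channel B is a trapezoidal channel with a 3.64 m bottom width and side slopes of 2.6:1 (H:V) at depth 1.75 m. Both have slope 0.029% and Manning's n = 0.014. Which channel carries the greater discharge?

Channel A: With bottom width b = 4.96 m and side slope z = 1.5: A = (b + zy)y = (4.96 + 1.5×4.62)×4.62 = 54.93 m²; P = b + 2y√(1+z²) = 4.96 + 2×4.62×1.803 = 21.62 m. Hydraulic radius R = A/P = 54.93/21.62 = 2.541 m. Q_A = (1/0.014)·54.93·2.541^(2/3)·√0.00029 = 124.4 m³/s.
Channel B: With bottom width b = 3.64 m and side slope z = 2.6: A = (b + zy)y = (3.64 + 2.6×1.75)×1.75 = 14.33 m²; P = b + 2y√(1+z²) = 3.64 + 2×1.75×2.786 = 13.39 m. Hydraulic radius R = A/P = 14.33/13.39 = 1.07 m. Q_B = (1/0.014)·14.33·1.07^(2/3)·√0.00029 = 18.24 m³/s.
Q_A = 124.4 m³/s vs Q_B = 18.24 m³/s, so channel A carries more.

channel A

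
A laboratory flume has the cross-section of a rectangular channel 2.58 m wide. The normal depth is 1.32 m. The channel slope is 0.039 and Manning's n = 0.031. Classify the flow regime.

Flow area A = b·y = 2.58 × 1.32 = 3.406 m². Wetted perimeter P = b + 2y = 2.58 + 2×1.32 = 5.22 m.
Hydraulic radius R = A/P = 3.406/5.22 = 0.6524 m.
V = (1/n) R^(2/3) √S = (1/0.031) × 0.6524^(2/3) × √0.039 = 4.792 m/s. Hydraulic depth D_h = A/T = 3.406/2.58 = 1.32 m.
Froude number Fr = V/√(g·D_h) = 4.792/√(9.81×1.32) = 1.33, which is greater than 1, so the flow is supercritical.

supercritical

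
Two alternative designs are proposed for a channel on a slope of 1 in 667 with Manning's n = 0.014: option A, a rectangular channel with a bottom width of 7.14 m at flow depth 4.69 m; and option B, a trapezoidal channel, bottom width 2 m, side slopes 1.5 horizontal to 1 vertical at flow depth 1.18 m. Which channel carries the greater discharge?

Channel A: Flow area A = b·y = 7.14 × 4.69 = 33.49 m². Wetted perimeter P = b + 2y = 7.14 + 2×4.69 = 16.52 m. Hydraulic radius R = A/P = 33.49/16.52 = 2.027 m. Q_A = (1/0.014)·33.49·2.027^(2/3)·√0.001499 = 148.3 m³/s.
Channel B: With bottom width b = 2 m and side slope z = 1.5: A = (b + zy)y = (2 + 1.5×1.18)×1.18 = 4.449 m²; P = b + 2y√(1+z²) = 2 + 2×1.18×1.803 = 6.255 m. Hydraulic radius R = A/P = 4.449/6.255 = 0.7113 m. Q_B = (1/0.014)·4.449·0.7113^(2/3)·√0.001499 = 9.804 m³/s.
Q_A = 148.3 m³/s vs Q_B = 9.804 m³/s, so channel A carries more.

channel A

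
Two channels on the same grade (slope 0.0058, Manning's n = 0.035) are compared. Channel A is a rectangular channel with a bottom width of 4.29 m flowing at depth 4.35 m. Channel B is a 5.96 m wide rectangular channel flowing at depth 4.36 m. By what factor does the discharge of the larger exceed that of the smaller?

1.6

Channel A: Flow area A = b·y = 4.29 × 4.35 = 18.66 m². Wetted perimeter P = b + 2y = 4.29 + 2×4.35 = 12.99 m. Hydraulic radius R = A/P = 18.66/12.99 = 1.437 m. Q_A = (1/0.035)·18.66·1.437^(2/3)·√0.0058 = 51.7 m³/s.
Channel B: Flow area A = b·y = 5.96 × 4.36 = 25.99 m². Wetted perimeter P = b + 2y = 5.96 + 2×4.36 = 14.68 m. Hydraulic radius R = A/P = 25.99/14.68 = 1.77 m. Q_B = (1/0.035)·25.99·1.77^(2/3)·√0.0058 = 82.74 m³/s.
The larger discharge is 82.74 m³/s and the smaller is 51.7 m³/s; the ratio is 1.6.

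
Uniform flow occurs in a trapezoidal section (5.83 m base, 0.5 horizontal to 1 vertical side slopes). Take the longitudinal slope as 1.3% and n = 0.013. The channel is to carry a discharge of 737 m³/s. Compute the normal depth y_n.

Manning's equation rearranged: A R^(2/3) = nQ / (1·√S) = 0.013 × 737 / (√0.013) = 84.03.
At y = 4.44 m: A R^(2/3) = 61.7 — low.
At y = 6.19 m: A R^(2/3) = 110 — high.
At y = 5.31 m: A R^(2/3) = 83.99 — matches.

y_n = 5.31 m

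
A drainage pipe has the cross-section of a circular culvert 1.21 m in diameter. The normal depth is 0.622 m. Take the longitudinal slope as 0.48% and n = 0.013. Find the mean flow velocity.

V = 2.43 m/s

For a circular section of diameter D = 1.21 m at depth y = 0.622 m, the central angle is θ = 2 arccos(1 − 2y/D) = 3.198 rad. Then A = (D²/8)(θ − sin θ) = 0.5955 m² and P = Dθ/2 = 1.935 m.
Hydraulic radius R = A/P = 0.5955/1.935 = 0.3078 m.
From Manning's equation, V = (1/n) R^(2/3) S^(1/2) = (1/0.013) × 0.3078^(2/3) × 0.0048^(1/2) = 2.43 m/s.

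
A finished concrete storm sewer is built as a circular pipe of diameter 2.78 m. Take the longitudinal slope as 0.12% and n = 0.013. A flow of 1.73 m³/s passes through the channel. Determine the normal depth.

Manning's equation rearranged: A R^(2/3) = nQ / (1·√S) = 0.013 × 1.73 / (√0.0012) = 0.6492.
Trying y = 0.581 m: A R^(2/3) = 0.4558 — too small.
Trying y = 0.856 m: A R^(2/3) = 0.9808 — too large.
Trying y = 0.693 m: A R^(2/3) = 0.6487 — matches.

y_n = 0.693 m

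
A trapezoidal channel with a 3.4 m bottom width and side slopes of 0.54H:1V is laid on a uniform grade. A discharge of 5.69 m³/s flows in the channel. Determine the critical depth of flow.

At critical depth, Q² T / (g A³) = 1, i.e. A³/T = Q²/g = 5.69²/9.81 = 3.3.
At y = 0.782 m: A³/T = 6.292 — high.
At y = 0.567 m: A³/T = 2.313 — low.
At y = 0.636 m: A³/T = 3.302 — close enough.

y_c = 0.636 m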